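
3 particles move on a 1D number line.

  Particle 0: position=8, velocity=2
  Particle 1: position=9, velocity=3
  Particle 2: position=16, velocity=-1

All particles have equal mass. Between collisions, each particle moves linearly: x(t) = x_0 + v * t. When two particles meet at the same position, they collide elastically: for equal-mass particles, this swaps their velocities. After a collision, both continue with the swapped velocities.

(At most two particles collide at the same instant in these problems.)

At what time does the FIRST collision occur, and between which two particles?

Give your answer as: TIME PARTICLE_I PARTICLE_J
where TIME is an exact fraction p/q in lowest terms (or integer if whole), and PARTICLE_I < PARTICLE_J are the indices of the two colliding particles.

Pair (0,1): pos 8,9 vel 2,3 -> not approaching (rel speed -1 <= 0)
Pair (1,2): pos 9,16 vel 3,-1 -> gap=7, closing at 4/unit, collide at t=7/4
Earliest collision: t=7/4 between 1 and 2

Answer: 7/4 1 2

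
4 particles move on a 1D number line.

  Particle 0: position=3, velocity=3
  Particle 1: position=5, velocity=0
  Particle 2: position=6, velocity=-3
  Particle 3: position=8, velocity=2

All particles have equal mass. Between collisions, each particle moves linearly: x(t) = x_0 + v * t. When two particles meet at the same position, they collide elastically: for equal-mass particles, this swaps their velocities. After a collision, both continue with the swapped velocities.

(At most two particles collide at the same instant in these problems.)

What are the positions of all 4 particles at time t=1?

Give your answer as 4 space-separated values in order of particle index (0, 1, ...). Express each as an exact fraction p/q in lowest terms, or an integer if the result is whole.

Answer: 3 5 6 10

Derivation:
Collision at t=1/3: particles 1 and 2 swap velocities; positions: p0=4 p1=5 p2=5 p3=26/3; velocities now: v0=3 v1=-3 v2=0 v3=2
Collision at t=1/2: particles 0 and 1 swap velocities; positions: p0=9/2 p1=9/2 p2=5 p3=9; velocities now: v0=-3 v1=3 v2=0 v3=2
Collision at t=2/3: particles 1 and 2 swap velocities; positions: p0=4 p1=5 p2=5 p3=28/3; velocities now: v0=-3 v1=0 v2=3 v3=2
Advance to t=1 (no further collisions before then); velocities: v0=-3 v1=0 v2=3 v3=2; positions = 3 5 6 10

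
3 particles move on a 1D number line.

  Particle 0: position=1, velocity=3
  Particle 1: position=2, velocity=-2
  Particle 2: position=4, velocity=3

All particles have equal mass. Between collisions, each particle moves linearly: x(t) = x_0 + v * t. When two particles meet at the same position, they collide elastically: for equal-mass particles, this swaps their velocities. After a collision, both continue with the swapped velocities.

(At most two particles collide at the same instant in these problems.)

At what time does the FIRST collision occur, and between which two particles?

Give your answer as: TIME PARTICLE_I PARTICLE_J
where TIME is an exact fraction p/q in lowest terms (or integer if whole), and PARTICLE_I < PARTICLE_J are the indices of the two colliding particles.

Answer: 1/5 0 1

Derivation:
Pair (0,1): pos 1,2 vel 3,-2 -> gap=1, closing at 5/unit, collide at t=1/5
Pair (1,2): pos 2,4 vel -2,3 -> not approaching (rel speed -5 <= 0)
Earliest collision: t=1/5 between 0 and 1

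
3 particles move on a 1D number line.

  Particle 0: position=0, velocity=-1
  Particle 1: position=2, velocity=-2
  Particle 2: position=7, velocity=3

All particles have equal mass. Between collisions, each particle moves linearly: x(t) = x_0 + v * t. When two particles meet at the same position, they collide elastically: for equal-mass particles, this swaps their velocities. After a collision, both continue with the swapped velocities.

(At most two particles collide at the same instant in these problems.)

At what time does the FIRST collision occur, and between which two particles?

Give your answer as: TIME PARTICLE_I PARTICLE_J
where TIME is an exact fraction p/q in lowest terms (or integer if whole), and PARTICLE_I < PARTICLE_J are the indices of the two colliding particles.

Answer: 2 0 1

Derivation:
Pair (0,1): pos 0,2 vel -1,-2 -> gap=2, closing at 1/unit, collide at t=2
Pair (1,2): pos 2,7 vel -2,3 -> not approaching (rel speed -5 <= 0)
Earliest collision: t=2 between 0 and 1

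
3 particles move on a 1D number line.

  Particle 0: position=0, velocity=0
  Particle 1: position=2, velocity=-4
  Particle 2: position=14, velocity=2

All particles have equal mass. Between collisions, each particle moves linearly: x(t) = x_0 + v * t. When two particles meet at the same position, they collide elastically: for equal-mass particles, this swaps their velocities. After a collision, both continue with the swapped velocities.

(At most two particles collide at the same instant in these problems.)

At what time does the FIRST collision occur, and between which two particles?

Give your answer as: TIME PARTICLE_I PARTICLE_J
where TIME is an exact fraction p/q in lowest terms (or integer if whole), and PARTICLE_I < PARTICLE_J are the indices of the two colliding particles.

Pair (0,1): pos 0,2 vel 0,-4 -> gap=2, closing at 4/unit, collide at t=1/2
Pair (1,2): pos 2,14 vel -4,2 -> not approaching (rel speed -6 <= 0)
Earliest collision: t=1/2 between 0 and 1

Answer: 1/2 0 1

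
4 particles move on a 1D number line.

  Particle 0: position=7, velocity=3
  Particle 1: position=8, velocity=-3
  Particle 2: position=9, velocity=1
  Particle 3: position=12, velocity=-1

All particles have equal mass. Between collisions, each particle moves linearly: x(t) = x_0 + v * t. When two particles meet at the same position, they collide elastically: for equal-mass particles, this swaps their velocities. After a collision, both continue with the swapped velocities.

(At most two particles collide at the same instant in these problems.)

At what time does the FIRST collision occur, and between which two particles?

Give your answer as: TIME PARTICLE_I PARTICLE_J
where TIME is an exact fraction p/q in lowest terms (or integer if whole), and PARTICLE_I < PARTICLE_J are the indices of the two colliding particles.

Answer: 1/6 0 1

Derivation:
Pair (0,1): pos 7,8 vel 3,-3 -> gap=1, closing at 6/unit, collide at t=1/6
Pair (1,2): pos 8,9 vel -3,1 -> not approaching (rel speed -4 <= 0)
Pair (2,3): pos 9,12 vel 1,-1 -> gap=3, closing at 2/unit, collide at t=3/2
Earliest collision: t=1/6 between 0 and 1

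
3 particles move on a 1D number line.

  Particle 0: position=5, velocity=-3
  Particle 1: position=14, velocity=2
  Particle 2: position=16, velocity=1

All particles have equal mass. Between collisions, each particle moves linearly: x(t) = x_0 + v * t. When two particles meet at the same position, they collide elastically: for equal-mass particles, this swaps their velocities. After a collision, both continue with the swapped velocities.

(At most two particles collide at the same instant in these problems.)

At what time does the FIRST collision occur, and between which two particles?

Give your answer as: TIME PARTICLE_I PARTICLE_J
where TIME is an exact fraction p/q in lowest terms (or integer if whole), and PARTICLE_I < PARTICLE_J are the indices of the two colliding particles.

Answer: 2 1 2

Derivation:
Pair (0,1): pos 5,14 vel -3,2 -> not approaching (rel speed -5 <= 0)
Pair (1,2): pos 14,16 vel 2,1 -> gap=2, closing at 1/unit, collide at t=2
Earliest collision: t=2 between 1 and 2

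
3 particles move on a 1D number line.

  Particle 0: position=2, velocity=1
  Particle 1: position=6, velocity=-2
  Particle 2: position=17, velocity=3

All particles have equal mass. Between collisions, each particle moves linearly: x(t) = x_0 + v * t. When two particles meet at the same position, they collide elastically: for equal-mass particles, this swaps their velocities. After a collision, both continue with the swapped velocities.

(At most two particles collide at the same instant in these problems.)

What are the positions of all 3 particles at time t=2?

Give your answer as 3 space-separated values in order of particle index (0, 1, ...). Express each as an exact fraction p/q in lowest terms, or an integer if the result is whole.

Answer: 2 4 23

Derivation:
Collision at t=4/3: particles 0 and 1 swap velocities; positions: p0=10/3 p1=10/3 p2=21; velocities now: v0=-2 v1=1 v2=3
Advance to t=2 (no further collisions before then); velocities: v0=-2 v1=1 v2=3; positions = 2 4 23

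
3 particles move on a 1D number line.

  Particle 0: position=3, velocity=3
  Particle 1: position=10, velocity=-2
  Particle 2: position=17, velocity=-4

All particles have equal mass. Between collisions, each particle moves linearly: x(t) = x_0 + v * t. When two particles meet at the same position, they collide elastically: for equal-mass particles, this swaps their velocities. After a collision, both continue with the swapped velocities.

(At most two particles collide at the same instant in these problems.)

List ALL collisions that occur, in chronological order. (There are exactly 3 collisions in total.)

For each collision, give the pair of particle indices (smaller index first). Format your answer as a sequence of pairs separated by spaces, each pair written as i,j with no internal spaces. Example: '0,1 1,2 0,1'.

Answer: 0,1 1,2 0,1

Derivation:
Collision at t=7/5: particles 0 and 1 swap velocities; positions: p0=36/5 p1=36/5 p2=57/5; velocities now: v0=-2 v1=3 v2=-4
Collision at t=2: particles 1 and 2 swap velocities; positions: p0=6 p1=9 p2=9; velocities now: v0=-2 v1=-4 v2=3
Collision at t=7/2: particles 0 and 1 swap velocities; positions: p0=3 p1=3 p2=27/2; velocities now: v0=-4 v1=-2 v2=3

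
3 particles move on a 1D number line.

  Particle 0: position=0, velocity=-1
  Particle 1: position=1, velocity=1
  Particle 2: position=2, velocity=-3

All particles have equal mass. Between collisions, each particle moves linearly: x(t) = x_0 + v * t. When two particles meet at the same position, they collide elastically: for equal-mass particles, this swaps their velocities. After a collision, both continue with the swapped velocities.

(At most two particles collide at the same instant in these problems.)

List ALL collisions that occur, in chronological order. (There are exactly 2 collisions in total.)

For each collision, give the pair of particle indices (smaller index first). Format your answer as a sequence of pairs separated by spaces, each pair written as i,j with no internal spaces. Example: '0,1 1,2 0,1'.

Answer: 1,2 0,1

Derivation:
Collision at t=1/4: particles 1 and 2 swap velocities; positions: p0=-1/4 p1=5/4 p2=5/4; velocities now: v0=-1 v1=-3 v2=1
Collision at t=1: particles 0 and 1 swap velocities; positions: p0=-1 p1=-1 p2=2; velocities now: v0=-3 v1=-1 v2=1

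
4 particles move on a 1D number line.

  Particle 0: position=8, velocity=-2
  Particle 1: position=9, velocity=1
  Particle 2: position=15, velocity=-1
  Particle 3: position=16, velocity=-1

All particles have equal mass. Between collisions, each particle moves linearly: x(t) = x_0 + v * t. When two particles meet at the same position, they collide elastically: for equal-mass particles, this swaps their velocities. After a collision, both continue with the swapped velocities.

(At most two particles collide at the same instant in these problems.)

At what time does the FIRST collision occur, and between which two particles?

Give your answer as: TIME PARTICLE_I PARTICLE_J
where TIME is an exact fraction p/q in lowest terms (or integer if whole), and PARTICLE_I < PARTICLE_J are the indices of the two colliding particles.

Answer: 3 1 2

Derivation:
Pair (0,1): pos 8,9 vel -2,1 -> not approaching (rel speed -3 <= 0)
Pair (1,2): pos 9,15 vel 1,-1 -> gap=6, closing at 2/unit, collide at t=3
Pair (2,3): pos 15,16 vel -1,-1 -> not approaching (rel speed 0 <= 0)
Earliest collision: t=3 between 1 and 2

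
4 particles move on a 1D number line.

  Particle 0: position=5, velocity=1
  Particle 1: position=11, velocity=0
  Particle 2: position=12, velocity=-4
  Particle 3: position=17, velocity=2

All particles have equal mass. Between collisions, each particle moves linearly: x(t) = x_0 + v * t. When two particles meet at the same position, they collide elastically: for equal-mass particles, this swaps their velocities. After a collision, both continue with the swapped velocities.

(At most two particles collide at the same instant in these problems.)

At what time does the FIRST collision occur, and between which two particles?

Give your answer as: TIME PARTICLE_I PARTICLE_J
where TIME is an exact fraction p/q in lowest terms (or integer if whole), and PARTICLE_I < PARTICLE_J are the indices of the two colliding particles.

Pair (0,1): pos 5,11 vel 1,0 -> gap=6, closing at 1/unit, collide at t=6
Pair (1,2): pos 11,12 vel 0,-4 -> gap=1, closing at 4/unit, collide at t=1/4
Pair (2,3): pos 12,17 vel -4,2 -> not approaching (rel speed -6 <= 0)
Earliest collision: t=1/4 between 1 and 2

Answer: 1/4 1 2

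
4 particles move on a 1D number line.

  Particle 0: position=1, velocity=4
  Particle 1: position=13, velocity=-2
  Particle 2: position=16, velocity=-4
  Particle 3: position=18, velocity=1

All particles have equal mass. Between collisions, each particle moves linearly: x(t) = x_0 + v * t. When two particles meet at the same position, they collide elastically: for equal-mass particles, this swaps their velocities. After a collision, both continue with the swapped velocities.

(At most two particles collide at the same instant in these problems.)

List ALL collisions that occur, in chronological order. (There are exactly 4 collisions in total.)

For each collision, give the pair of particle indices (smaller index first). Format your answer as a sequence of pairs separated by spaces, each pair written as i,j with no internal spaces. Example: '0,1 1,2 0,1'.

Collision at t=3/2: particles 1 and 2 swap velocities; positions: p0=7 p1=10 p2=10 p3=39/2; velocities now: v0=4 v1=-4 v2=-2 v3=1
Collision at t=15/8: particles 0 and 1 swap velocities; positions: p0=17/2 p1=17/2 p2=37/4 p3=159/8; velocities now: v0=-4 v1=4 v2=-2 v3=1
Collision at t=2: particles 1 and 2 swap velocities; positions: p0=8 p1=9 p2=9 p3=20; velocities now: v0=-4 v1=-2 v2=4 v3=1
Collision at t=17/3: particles 2 and 3 swap velocities; positions: p0=-20/3 p1=5/3 p2=71/3 p3=71/3; velocities now: v0=-4 v1=-2 v2=1 v3=4

Answer: 1,2 0,1 1,2 2,3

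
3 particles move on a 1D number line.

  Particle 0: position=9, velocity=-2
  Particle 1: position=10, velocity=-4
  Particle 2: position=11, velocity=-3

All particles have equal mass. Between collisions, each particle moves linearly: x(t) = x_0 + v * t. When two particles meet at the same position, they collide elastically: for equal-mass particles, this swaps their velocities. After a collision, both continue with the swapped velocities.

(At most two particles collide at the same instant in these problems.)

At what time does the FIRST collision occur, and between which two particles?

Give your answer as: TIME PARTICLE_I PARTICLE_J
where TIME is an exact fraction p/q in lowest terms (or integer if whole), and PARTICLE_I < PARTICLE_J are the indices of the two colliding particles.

Pair (0,1): pos 9,10 vel -2,-4 -> gap=1, closing at 2/unit, collide at t=1/2
Pair (1,2): pos 10,11 vel -4,-3 -> not approaching (rel speed -1 <= 0)
Earliest collision: t=1/2 between 0 and 1

Answer: 1/2 0 1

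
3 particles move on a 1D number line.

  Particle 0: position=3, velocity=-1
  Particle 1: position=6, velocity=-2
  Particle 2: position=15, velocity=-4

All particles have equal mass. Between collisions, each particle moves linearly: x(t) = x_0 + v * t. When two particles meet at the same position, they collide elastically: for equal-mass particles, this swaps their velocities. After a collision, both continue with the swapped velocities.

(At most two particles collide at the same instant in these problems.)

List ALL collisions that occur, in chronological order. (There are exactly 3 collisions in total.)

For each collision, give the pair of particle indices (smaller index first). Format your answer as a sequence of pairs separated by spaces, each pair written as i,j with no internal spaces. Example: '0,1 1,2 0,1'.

Answer: 0,1 1,2 0,1

Derivation:
Collision at t=3: particles 0 and 1 swap velocities; positions: p0=0 p1=0 p2=3; velocities now: v0=-2 v1=-1 v2=-4
Collision at t=4: particles 1 and 2 swap velocities; positions: p0=-2 p1=-1 p2=-1; velocities now: v0=-2 v1=-4 v2=-1
Collision at t=9/2: particles 0 and 1 swap velocities; positions: p0=-3 p1=-3 p2=-3/2; velocities now: v0=-4 v1=-2 v2=-1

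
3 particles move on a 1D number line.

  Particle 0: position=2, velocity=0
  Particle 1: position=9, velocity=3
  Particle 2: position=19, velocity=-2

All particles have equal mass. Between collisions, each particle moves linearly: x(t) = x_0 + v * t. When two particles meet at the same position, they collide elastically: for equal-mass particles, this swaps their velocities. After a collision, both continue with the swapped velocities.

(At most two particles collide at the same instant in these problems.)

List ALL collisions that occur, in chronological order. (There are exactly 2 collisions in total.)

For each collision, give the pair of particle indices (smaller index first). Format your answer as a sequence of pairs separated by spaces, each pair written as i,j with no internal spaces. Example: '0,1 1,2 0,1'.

Collision at t=2: particles 1 and 2 swap velocities; positions: p0=2 p1=15 p2=15; velocities now: v0=0 v1=-2 v2=3
Collision at t=17/2: particles 0 and 1 swap velocities; positions: p0=2 p1=2 p2=69/2; velocities now: v0=-2 v1=0 v2=3

Answer: 1,2 0,1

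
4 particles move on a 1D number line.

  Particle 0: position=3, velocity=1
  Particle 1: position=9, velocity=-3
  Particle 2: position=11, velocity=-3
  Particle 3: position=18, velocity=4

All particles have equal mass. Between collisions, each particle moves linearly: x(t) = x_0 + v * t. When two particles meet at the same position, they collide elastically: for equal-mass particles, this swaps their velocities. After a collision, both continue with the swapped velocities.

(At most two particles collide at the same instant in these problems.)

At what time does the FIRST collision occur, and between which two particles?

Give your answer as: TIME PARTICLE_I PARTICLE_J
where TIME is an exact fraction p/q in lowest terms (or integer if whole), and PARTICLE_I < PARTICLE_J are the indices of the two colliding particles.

Answer: 3/2 0 1

Derivation:
Pair (0,1): pos 3,9 vel 1,-3 -> gap=6, closing at 4/unit, collide at t=3/2
Pair (1,2): pos 9,11 vel -3,-3 -> not approaching (rel speed 0 <= 0)
Pair (2,3): pos 11,18 vel -3,4 -> not approaching (rel speed -7 <= 0)
Earliest collision: t=3/2 between 0 and 1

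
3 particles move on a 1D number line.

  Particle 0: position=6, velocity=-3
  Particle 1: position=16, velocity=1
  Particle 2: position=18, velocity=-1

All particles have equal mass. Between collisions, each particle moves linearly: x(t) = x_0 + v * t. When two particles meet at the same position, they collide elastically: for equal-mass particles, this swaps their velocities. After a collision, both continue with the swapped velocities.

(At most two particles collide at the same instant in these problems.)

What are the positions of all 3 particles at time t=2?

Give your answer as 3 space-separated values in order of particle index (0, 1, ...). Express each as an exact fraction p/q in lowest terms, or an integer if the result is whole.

Collision at t=1: particles 1 and 2 swap velocities; positions: p0=3 p1=17 p2=17; velocities now: v0=-3 v1=-1 v2=1
Advance to t=2 (no further collisions before then); velocities: v0=-3 v1=-1 v2=1; positions = 0 16 18

Answer: 0 16 18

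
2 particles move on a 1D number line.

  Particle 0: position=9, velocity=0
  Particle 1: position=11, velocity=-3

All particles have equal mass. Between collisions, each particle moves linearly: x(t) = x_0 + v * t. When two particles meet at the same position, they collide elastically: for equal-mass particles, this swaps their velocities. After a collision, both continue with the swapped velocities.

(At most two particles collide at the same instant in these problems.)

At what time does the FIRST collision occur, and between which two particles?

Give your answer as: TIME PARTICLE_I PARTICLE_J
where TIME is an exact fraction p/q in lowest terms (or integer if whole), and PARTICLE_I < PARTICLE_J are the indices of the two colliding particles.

Answer: 2/3 0 1

Derivation:
Pair (0,1): pos 9,11 vel 0,-3 -> gap=2, closing at 3/unit, collide at t=2/3
Earliest collision: t=2/3 between 0 and 1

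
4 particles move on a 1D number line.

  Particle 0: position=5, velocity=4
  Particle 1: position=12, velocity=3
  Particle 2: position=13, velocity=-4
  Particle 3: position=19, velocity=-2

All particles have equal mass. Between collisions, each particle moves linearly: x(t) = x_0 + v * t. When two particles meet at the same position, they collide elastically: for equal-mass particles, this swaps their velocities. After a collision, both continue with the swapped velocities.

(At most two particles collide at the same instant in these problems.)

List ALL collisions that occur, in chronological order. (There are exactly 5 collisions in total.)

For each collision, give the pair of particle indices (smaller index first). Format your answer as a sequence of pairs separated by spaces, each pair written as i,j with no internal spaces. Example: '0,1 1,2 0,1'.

Collision at t=1/7: particles 1 and 2 swap velocities; positions: p0=39/7 p1=87/7 p2=87/7 p3=131/7; velocities now: v0=4 v1=-4 v2=3 v3=-2
Collision at t=1: particles 0 and 1 swap velocities; positions: p0=9 p1=9 p2=15 p3=17; velocities now: v0=-4 v1=4 v2=3 v3=-2
Collision at t=7/5: particles 2 and 3 swap velocities; positions: p0=37/5 p1=53/5 p2=81/5 p3=81/5; velocities now: v0=-4 v1=4 v2=-2 v3=3
Collision at t=7/3: particles 1 and 2 swap velocities; positions: p0=11/3 p1=43/3 p2=43/3 p3=19; velocities now: v0=-4 v1=-2 v2=4 v3=3
Collision at t=7: particles 2 and 3 swap velocities; positions: p0=-15 p1=5 p2=33 p3=33; velocities now: v0=-4 v1=-2 v2=3 v3=4

Answer: 1,2 0,1 2,3 1,2 2,3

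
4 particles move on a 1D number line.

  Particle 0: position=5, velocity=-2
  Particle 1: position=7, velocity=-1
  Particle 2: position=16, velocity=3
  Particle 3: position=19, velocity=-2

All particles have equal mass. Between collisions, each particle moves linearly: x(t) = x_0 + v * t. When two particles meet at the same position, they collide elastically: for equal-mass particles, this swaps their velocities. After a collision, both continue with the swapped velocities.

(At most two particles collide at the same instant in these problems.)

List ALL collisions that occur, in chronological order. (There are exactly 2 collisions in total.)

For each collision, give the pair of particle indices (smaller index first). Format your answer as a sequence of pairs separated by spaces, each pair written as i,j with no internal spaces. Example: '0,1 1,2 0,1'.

Collision at t=3/5: particles 2 and 3 swap velocities; positions: p0=19/5 p1=32/5 p2=89/5 p3=89/5; velocities now: v0=-2 v1=-1 v2=-2 v3=3
Collision at t=12: particles 1 and 2 swap velocities; positions: p0=-19 p1=-5 p2=-5 p3=52; velocities now: v0=-2 v1=-2 v2=-1 v3=3

Answer: 2,3 1,2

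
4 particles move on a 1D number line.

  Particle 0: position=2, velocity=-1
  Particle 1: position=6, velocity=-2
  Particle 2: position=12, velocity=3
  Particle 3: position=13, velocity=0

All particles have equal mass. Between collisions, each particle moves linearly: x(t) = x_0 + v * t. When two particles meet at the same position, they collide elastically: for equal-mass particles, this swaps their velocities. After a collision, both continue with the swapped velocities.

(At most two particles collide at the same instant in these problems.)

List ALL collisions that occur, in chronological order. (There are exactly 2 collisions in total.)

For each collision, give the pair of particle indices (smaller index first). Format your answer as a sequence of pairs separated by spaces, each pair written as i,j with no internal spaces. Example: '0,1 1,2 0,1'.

Answer: 2,3 0,1

Derivation:
Collision at t=1/3: particles 2 and 3 swap velocities; positions: p0=5/3 p1=16/3 p2=13 p3=13; velocities now: v0=-1 v1=-2 v2=0 v3=3
Collision at t=4: particles 0 and 1 swap velocities; positions: p0=-2 p1=-2 p2=13 p3=24; velocities now: v0=-2 v1=-1 v2=0 v3=3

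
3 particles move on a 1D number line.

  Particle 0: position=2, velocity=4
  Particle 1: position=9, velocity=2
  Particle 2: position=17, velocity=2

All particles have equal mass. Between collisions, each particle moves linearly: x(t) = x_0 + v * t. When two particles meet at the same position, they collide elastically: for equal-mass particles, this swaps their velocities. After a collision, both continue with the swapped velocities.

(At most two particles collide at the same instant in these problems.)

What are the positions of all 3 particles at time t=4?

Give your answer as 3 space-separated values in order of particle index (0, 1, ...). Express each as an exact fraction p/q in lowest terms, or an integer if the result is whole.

Collision at t=7/2: particles 0 and 1 swap velocities; positions: p0=16 p1=16 p2=24; velocities now: v0=2 v1=4 v2=2
Advance to t=4 (no further collisions before then); velocities: v0=2 v1=4 v2=2; positions = 17 18 25

Answer: 17 18 25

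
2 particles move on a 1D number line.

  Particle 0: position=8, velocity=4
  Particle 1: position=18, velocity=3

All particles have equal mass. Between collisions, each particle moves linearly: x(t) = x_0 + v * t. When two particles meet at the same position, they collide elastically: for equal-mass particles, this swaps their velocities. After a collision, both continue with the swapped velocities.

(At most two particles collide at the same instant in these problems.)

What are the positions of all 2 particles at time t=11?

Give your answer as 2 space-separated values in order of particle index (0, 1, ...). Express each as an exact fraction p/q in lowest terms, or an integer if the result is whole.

Collision at t=10: particles 0 and 1 swap velocities; positions: p0=48 p1=48; velocities now: v0=3 v1=4
Advance to t=11 (no further collisions before then); velocities: v0=3 v1=4; positions = 51 52

Answer: 51 52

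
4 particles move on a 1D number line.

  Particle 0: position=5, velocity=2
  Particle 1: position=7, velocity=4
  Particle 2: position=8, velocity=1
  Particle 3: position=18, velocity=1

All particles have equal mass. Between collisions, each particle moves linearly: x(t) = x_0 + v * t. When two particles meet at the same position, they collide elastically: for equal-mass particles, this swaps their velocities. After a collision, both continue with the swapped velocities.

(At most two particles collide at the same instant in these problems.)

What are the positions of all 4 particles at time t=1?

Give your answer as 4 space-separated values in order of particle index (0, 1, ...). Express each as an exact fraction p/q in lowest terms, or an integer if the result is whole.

Answer: 7 9 11 19

Derivation:
Collision at t=1/3: particles 1 and 2 swap velocities; positions: p0=17/3 p1=25/3 p2=25/3 p3=55/3; velocities now: v0=2 v1=1 v2=4 v3=1
Advance to t=1 (no further collisions before then); velocities: v0=2 v1=1 v2=4 v3=1; positions = 7 9 11 19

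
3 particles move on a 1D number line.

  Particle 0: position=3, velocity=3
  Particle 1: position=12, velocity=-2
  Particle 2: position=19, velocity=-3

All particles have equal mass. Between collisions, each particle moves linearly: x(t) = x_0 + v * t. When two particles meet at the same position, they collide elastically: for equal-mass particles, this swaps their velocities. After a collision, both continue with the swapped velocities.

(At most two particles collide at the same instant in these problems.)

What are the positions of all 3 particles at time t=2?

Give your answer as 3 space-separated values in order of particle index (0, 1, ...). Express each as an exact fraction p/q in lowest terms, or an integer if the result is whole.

Answer: 8 9 13

Derivation:
Collision at t=9/5: particles 0 and 1 swap velocities; positions: p0=42/5 p1=42/5 p2=68/5; velocities now: v0=-2 v1=3 v2=-3
Advance to t=2 (no further collisions before then); velocities: v0=-2 v1=3 v2=-3; positions = 8 9 13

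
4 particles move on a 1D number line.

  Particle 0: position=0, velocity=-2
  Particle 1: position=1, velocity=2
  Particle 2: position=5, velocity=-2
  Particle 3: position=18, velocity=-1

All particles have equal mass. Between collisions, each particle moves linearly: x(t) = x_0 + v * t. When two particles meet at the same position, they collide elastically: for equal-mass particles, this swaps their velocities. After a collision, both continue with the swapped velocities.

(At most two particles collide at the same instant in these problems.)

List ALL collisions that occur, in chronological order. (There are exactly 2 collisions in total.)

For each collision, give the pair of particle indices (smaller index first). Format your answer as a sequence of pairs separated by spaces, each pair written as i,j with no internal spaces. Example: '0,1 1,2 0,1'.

Collision at t=1: particles 1 and 2 swap velocities; positions: p0=-2 p1=3 p2=3 p3=17; velocities now: v0=-2 v1=-2 v2=2 v3=-1
Collision at t=17/3: particles 2 and 3 swap velocities; positions: p0=-34/3 p1=-19/3 p2=37/3 p3=37/3; velocities now: v0=-2 v1=-2 v2=-1 v3=2

Answer: 1,2 2,3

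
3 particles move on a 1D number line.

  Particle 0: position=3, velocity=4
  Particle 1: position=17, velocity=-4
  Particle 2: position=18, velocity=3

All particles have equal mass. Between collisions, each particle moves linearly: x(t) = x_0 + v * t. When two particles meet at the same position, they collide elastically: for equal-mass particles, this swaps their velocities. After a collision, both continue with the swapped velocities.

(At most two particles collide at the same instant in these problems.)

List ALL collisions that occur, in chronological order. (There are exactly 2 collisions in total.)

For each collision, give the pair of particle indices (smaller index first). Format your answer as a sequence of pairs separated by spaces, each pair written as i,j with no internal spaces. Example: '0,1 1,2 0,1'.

Collision at t=7/4: particles 0 and 1 swap velocities; positions: p0=10 p1=10 p2=93/4; velocities now: v0=-4 v1=4 v2=3
Collision at t=15: particles 1 and 2 swap velocities; positions: p0=-43 p1=63 p2=63; velocities now: v0=-4 v1=3 v2=4

Answer: 0,1 1,2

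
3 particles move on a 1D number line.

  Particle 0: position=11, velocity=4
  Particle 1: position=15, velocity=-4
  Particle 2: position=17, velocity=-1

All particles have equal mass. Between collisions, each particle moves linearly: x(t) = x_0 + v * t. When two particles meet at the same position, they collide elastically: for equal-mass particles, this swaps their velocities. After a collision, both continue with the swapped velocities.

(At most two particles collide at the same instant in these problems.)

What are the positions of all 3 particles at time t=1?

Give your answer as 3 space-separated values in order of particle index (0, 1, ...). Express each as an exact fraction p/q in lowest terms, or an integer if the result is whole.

Collision at t=1/2: particles 0 and 1 swap velocities; positions: p0=13 p1=13 p2=33/2; velocities now: v0=-4 v1=4 v2=-1
Advance to t=1 (no further collisions before then); velocities: v0=-4 v1=4 v2=-1; positions = 11 15 16

Answer: 11 15 16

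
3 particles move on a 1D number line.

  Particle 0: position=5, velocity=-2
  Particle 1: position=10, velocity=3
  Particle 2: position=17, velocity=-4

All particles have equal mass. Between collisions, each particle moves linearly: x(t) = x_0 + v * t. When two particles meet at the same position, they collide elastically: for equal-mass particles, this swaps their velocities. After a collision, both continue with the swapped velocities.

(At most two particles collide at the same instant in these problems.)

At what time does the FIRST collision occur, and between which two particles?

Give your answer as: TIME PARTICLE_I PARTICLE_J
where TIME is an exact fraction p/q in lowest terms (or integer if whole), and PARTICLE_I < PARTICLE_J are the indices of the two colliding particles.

Answer: 1 1 2

Derivation:
Pair (0,1): pos 5,10 vel -2,3 -> not approaching (rel speed -5 <= 0)
Pair (1,2): pos 10,17 vel 3,-4 -> gap=7, closing at 7/unit, collide at t=1
Earliest collision: t=1 between 1 and 2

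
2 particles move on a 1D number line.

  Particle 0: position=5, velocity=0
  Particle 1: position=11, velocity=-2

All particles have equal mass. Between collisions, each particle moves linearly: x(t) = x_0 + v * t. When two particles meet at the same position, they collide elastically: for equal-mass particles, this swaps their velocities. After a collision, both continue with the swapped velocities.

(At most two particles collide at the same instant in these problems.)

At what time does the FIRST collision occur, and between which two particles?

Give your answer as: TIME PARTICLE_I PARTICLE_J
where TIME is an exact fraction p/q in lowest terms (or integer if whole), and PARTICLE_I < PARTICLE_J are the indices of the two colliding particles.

Answer: 3 0 1

Derivation:
Pair (0,1): pos 5,11 vel 0,-2 -> gap=6, closing at 2/unit, collide at t=3
Earliest collision: t=3 between 0 and 1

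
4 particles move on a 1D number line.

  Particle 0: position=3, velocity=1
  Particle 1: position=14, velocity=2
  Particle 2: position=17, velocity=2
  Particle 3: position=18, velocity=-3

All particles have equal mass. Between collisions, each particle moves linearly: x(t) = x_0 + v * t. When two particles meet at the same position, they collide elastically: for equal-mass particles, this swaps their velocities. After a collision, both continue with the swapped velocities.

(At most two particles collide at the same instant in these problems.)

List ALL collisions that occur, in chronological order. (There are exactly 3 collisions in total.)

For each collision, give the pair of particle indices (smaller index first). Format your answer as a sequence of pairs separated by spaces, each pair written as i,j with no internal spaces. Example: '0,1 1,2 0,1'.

Collision at t=1/5: particles 2 and 3 swap velocities; positions: p0=16/5 p1=72/5 p2=87/5 p3=87/5; velocities now: v0=1 v1=2 v2=-3 v3=2
Collision at t=4/5: particles 1 and 2 swap velocities; positions: p0=19/5 p1=78/5 p2=78/5 p3=93/5; velocities now: v0=1 v1=-3 v2=2 v3=2
Collision at t=15/4: particles 0 and 1 swap velocities; positions: p0=27/4 p1=27/4 p2=43/2 p3=49/2; velocities now: v0=-3 v1=1 v2=2 v3=2

Answer: 2,3 1,2 0,1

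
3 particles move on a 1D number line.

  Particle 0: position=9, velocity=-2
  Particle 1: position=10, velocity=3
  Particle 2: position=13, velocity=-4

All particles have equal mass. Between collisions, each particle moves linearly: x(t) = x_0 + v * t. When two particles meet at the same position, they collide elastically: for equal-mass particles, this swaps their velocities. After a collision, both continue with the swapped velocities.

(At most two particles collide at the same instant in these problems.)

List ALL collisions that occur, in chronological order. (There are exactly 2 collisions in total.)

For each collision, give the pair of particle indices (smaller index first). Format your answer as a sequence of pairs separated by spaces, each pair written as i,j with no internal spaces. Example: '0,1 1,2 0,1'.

Answer: 1,2 0,1

Derivation:
Collision at t=3/7: particles 1 and 2 swap velocities; positions: p0=57/7 p1=79/7 p2=79/7; velocities now: v0=-2 v1=-4 v2=3
Collision at t=2: particles 0 and 1 swap velocities; positions: p0=5 p1=5 p2=16; velocities now: v0=-4 v1=-2 v2=3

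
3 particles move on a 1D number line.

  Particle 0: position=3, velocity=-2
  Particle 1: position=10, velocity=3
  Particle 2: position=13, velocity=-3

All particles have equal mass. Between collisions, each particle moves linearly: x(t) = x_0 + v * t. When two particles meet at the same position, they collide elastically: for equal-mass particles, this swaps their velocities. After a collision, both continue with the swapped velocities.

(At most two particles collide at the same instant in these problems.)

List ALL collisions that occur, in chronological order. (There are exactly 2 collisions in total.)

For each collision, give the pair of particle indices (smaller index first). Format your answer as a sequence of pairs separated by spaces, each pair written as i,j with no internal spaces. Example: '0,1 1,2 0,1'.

Answer: 1,2 0,1

Derivation:
Collision at t=1/2: particles 1 and 2 swap velocities; positions: p0=2 p1=23/2 p2=23/2; velocities now: v0=-2 v1=-3 v2=3
Collision at t=10: particles 0 and 1 swap velocities; positions: p0=-17 p1=-17 p2=40; velocities now: v0=-3 v1=-2 v2=3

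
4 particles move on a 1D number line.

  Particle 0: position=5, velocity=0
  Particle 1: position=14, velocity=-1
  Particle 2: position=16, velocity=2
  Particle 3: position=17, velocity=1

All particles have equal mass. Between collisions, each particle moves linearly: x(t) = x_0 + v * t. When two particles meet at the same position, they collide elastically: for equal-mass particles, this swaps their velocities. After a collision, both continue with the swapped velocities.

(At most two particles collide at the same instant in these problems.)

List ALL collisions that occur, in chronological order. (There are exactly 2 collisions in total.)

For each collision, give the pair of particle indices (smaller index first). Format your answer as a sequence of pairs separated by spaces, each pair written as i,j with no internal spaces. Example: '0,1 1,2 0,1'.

Collision at t=1: particles 2 and 3 swap velocities; positions: p0=5 p1=13 p2=18 p3=18; velocities now: v0=0 v1=-1 v2=1 v3=2
Collision at t=9: particles 0 and 1 swap velocities; positions: p0=5 p1=5 p2=26 p3=34; velocities now: v0=-1 v1=0 v2=1 v3=2

Answer: 2,3 0,1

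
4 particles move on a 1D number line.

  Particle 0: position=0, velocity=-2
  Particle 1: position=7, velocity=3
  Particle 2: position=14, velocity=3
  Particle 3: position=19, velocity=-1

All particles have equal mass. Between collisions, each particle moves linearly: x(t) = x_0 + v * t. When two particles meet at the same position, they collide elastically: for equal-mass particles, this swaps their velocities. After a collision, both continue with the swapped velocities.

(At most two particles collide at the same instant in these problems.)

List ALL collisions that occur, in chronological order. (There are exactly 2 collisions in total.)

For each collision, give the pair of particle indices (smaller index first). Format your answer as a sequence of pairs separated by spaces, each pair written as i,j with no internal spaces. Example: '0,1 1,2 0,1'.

Collision at t=5/4: particles 2 and 3 swap velocities; positions: p0=-5/2 p1=43/4 p2=71/4 p3=71/4; velocities now: v0=-2 v1=3 v2=-1 v3=3
Collision at t=3: particles 1 and 2 swap velocities; positions: p0=-6 p1=16 p2=16 p3=23; velocities now: v0=-2 v1=-1 v2=3 v3=3

Answer: 2,3 1,2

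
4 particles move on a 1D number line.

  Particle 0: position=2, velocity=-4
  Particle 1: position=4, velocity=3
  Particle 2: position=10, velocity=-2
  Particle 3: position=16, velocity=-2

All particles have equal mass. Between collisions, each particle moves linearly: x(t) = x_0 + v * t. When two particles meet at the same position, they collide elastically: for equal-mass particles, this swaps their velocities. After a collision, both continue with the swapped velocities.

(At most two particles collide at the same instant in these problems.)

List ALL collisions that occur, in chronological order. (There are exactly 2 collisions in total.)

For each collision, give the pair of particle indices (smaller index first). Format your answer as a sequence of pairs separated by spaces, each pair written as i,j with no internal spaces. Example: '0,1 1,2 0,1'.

Collision at t=6/5: particles 1 and 2 swap velocities; positions: p0=-14/5 p1=38/5 p2=38/5 p3=68/5; velocities now: v0=-4 v1=-2 v2=3 v3=-2
Collision at t=12/5: particles 2 and 3 swap velocities; positions: p0=-38/5 p1=26/5 p2=56/5 p3=56/5; velocities now: v0=-4 v1=-2 v2=-2 v3=3

Answer: 1,2 2,3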